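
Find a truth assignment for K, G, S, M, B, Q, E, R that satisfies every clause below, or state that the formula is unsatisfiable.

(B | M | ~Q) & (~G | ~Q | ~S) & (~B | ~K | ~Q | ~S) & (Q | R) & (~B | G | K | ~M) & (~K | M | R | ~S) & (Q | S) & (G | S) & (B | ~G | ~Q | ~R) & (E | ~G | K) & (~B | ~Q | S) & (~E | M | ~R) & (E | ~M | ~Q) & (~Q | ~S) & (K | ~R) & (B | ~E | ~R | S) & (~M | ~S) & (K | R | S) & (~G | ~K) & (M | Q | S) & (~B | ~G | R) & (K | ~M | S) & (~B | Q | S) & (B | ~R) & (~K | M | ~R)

Case K = True:
  (~G | ~K) forces G = False.
  (G | S) forces S = True.
  (~Q | ~S) forces Q = False.
  (Q | R) forces R = True.
  (~M | ~S) forces M = False.
  Clause (~K | M | ~R) is falsified — contradiction.
Case K = False:
  (K | ~R) forces R = False.
  (Q | R) forces Q = True.
  (~Q | ~S) forces S = False.
  Clause (K | R | S) is falsified — contradiction.
Both cases fail, so the formula is unsatisfiable.

Unsatisfiable — no assignment works.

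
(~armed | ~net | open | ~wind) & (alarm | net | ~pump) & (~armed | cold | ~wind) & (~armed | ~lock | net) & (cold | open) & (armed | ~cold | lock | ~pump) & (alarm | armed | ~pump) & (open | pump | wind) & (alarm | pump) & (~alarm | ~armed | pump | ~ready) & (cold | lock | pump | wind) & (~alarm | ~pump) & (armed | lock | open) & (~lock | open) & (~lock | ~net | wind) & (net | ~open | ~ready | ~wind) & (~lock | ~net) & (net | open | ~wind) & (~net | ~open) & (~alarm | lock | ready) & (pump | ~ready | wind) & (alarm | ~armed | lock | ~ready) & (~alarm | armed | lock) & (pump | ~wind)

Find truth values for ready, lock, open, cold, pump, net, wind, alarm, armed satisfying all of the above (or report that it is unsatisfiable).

Set ready = False.
Set lock = False.
  then (~alarm | lock | ready) forces alarm = False.
  then (alarm | pump) forces pump = True.
  then (alarm | net | ~pump) forces net = True.
  then (alarm | armed | ~pump) forces armed = True.
  then (~net | ~open) forces open = False.
  then (~armed | ~net | open | ~wind) forces wind = False.
  then (cold | open) forces cold = True.
All clauses satisfied.

ready: False; lock: False; open: False; cold: True; pump: True; net: True; wind: False; alarm: False; armed: True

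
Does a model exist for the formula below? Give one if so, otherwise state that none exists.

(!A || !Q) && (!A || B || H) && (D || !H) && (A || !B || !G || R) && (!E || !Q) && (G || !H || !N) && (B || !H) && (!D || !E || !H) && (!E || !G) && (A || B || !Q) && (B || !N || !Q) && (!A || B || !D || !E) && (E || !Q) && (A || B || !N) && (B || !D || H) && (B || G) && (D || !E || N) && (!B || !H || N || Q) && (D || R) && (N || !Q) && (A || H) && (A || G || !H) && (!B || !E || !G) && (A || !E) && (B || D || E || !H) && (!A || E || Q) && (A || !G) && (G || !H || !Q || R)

R = True, D = True, E = True, G = False, H = False, N = True, Q = False, B = True, A = True

Set R = True.
Set D = True.
Set E = True.
  then (!E || !Q) forces Q = False.
  then (!D || !E || !H) forces H = False.
  then (!E || !G) forces G = False.
  then (B || !D || H) forces B = True.
  then (A || H) forces A = True.
Set N = True.
All clauses satisfied.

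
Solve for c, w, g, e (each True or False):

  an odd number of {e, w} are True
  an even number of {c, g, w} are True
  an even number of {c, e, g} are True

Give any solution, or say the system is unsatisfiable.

Unsatisfiable

Adding constraints 1, 2, 3 mod 2: every variable appears an even number of times on the left, so the left side is 0.
But the right sides sum to 1 (mod 2). 0 ≠ 1 — the system is inconsistent.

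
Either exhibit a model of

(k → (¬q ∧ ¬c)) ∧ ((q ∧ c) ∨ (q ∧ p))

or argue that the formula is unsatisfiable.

q = True, p = False, c = True, k = False

  k → (¬q ∧ ¬c) = True
    ¬q ∧ ¬c = False
      ¬q = False
      ¬c = False
  (q ∧ c) ∨ (q ∧ p) = True
    q ∧ c = True
    q ∧ p = False
Both conjuncts True, so the formula holds.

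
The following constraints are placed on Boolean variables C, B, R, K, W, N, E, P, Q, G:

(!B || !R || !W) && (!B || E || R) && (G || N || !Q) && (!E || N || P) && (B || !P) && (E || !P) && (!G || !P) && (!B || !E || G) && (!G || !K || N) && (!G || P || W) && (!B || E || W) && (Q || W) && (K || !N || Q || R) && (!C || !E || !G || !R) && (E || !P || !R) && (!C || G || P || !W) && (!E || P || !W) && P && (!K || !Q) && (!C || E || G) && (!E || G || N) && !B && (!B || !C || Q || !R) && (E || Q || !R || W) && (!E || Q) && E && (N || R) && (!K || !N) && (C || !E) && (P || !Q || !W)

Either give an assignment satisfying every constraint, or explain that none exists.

Case B = True:
  Clause (!B) is falsified — contradiction.
Case B = False:
  (B || !P) forces P = False.
  Clause (P) is falsified — contradiction.
Both cases fail, so the formula is unsatisfiable.

Unsatisfiable — no assignment works.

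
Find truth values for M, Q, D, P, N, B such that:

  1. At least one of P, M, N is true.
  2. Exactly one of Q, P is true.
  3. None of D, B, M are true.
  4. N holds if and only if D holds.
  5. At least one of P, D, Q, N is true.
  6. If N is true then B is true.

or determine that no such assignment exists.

M = False, Q = False, D = False, P = True, N = False, B = False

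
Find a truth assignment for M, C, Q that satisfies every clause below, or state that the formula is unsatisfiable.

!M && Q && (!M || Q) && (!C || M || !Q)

Unit clause (!M) forces M = False.
Unit clause (Q) forces Q = True.
In (!C || M || !Q) only !C is left, so C = False.
Check each clause:
  (!M): !M holds.
  (Q): Q holds.
  (!M || Q): !M holds.
  (!C || M || !Q): !C holds.
All clauses satisfied.

M: False, C: False, Q: True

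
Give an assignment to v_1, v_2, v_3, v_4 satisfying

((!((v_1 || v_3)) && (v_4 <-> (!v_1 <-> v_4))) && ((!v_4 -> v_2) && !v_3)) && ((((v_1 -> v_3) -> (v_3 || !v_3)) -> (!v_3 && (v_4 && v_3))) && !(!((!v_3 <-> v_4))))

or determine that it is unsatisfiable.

The conjunct ((v_1 -> v_3) -> (v_3 || !v_3)) -> (!v_3 && (v_4 && v_3)) is unsatisfiable on its own:
  v_1=F, v_3=F, v_4=F: evaluates to False.
  v_1=F, v_3=F, v_4=T: evaluates to False.
  v_1=F, v_3=T, v_4=F: evaluates to False.
  v_1=F, v_3=T, v_4=T: evaluates to False.
  v_1=T, v_3=F, v_4=F: evaluates to False.
  v_1=T, v_3=F, v_4=T: evaluates to False.
  v_1=T, v_3=T, v_4=F: evaluates to False.
  v_1=T, v_3=T, v_4=T: evaluates to False.
So the whole conjunction is unsatisfiable.

The formula is unsatisfiable.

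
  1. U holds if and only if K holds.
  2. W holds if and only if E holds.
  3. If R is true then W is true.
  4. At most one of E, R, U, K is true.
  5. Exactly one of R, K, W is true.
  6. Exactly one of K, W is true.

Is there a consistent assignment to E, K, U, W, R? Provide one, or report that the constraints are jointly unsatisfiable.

E=T, K=F, U=F, W=T, R=F

  (1) U=F, K=F — same ✓
  (2) W=T, E=T — same ✓
  (3) R=F ⇒ W: vacuous ✓
  (4) {E, R, U, K}: 1 true — at most one ✓
  (5) {R, K, W}: 1 true — exactly one ✓
  (6) {K, W}: 1 true — exactly one ✓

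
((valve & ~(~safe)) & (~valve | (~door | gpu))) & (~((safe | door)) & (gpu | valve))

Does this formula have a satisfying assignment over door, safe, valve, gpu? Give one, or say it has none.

Unsatisfiable

Case safe = True: the conjunct ~((safe | door)) becomes ~((True | door)) = False.
Case safe = False: the conjunct ~(~safe) becomes ~(~False) = False.
Both cases fail — unsatisfiable.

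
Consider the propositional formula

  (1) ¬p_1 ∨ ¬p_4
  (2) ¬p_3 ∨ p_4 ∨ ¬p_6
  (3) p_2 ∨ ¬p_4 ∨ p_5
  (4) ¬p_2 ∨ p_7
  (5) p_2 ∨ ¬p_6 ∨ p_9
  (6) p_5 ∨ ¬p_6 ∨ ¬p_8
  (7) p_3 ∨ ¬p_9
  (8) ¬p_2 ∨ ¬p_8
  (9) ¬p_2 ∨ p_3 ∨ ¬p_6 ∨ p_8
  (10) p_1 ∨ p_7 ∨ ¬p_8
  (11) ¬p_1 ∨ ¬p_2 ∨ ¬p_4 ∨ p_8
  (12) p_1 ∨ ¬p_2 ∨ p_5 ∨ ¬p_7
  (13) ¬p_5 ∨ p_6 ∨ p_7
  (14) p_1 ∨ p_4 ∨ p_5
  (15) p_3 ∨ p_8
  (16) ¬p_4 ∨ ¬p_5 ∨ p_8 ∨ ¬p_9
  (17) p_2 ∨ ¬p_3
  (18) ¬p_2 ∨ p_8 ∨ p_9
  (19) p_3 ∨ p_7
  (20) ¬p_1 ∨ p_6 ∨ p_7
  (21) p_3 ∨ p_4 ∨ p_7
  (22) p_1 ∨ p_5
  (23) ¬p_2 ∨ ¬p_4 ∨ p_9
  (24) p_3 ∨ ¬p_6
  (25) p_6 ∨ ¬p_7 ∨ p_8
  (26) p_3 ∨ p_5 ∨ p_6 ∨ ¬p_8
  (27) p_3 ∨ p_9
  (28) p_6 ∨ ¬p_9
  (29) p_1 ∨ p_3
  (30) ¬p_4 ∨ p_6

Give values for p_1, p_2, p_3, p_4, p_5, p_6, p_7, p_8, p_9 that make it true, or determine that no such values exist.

Case p_3 = True:
  (p_2 ∨ ¬p_3) forces p_2 = True.
  (¬p_2 ∨ p_7) forces p_7 = True.
  (¬p_2 ∨ ¬p_8) forces p_8 = False.
  (¬p_2 ∨ p_8 ∨ p_9) forces p_9 = True.
  (p_6 ∨ ¬p_7 ∨ p_8) forces p_6 = True.
  (¬p_3 ∨ p_4 ∨ ¬p_6) forces p_4 = True.
  (¬p_1 ∨ ¬p_4) forces p_1 = False.
  (p_1 ∨ ¬p_2 ∨ p_5 ∨ ¬p_7) forces p_5 = True.
  Clause (¬p_4 ∨ ¬p_5 ∨ p_8 ∨ ¬p_9) is falsified — contradiction.
Case p_3 = False:
  (p_3 ∨ ¬p_9) forces p_9 = False.
  Clause (p_3 ∨ p_9) is falsified — contradiction.
Both cases fail, so the formula is unsatisfiable.

UNSATISFIABLE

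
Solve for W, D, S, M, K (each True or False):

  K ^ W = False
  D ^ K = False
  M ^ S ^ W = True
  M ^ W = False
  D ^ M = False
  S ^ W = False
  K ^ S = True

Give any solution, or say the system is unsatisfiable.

The formula is unsatisfiable.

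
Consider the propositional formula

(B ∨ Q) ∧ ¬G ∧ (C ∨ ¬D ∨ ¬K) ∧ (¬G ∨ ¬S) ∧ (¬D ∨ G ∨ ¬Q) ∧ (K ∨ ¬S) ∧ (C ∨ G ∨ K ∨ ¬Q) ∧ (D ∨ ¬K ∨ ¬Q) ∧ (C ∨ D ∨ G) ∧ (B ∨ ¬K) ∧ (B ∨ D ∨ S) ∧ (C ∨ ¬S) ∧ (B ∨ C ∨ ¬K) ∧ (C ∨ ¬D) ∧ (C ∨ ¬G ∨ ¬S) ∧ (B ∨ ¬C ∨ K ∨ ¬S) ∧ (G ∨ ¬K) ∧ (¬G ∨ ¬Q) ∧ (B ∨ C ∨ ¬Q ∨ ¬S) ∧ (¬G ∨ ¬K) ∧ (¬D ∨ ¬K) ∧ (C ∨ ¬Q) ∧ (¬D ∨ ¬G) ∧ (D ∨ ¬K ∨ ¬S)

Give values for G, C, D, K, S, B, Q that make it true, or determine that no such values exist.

G: False; C: True; D: False; K: False; S: False; B: True; Q: False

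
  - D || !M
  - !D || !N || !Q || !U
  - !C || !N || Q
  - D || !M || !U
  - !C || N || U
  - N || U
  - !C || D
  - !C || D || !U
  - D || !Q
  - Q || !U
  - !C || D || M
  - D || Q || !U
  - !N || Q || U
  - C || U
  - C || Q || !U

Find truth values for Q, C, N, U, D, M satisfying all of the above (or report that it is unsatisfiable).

Q=T, C=T, N=T, U=F, D=T, M=T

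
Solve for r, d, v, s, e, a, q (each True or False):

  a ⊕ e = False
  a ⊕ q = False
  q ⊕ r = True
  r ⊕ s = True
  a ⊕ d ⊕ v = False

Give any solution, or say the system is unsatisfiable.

r = True, d = True, v = True, s = False, e = False, a = False, q = False

a ⊕ e = F ⊕ F = False ✓
a ⊕ q = F ⊕ F = False ✓
q ⊕ r = F ⊕ T = True ✓
r ⊕ s = T ⊕ F = True ✓
a ⊕ d ⊕ v = F ⊕ T ⊕ T = False ✓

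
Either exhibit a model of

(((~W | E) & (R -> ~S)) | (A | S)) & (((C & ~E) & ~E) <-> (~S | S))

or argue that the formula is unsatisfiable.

W: True; R: True; C: True; E: False; S: False; A: True

  ((~W | E) & (R -> ~S)) | (A | S) = True
    (~W | E) & (R -> ~S) = False
      ~W | E = False
        ~W = False
      R -> ~S = True
        ~S = True
    A | S = True
  ((C & ~E) & ~E) <-> (~S | S) = True
    (C & ~E) & ~E = True
      C & ~E = True
        ~E = True
      ~E = True
    ~S | S = True
      ~S = True
Both conjuncts True, so the formula holds.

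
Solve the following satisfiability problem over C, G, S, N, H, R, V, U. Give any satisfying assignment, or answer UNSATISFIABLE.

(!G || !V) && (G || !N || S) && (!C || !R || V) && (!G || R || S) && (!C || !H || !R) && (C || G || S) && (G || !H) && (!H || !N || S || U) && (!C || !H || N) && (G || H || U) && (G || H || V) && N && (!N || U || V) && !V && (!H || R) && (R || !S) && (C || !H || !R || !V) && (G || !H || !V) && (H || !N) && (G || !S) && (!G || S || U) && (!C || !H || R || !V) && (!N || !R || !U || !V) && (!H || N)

C = False, G = True, S = True, N = True, H = True, R = True, V = False, U = True

Unit clause (N) forces N = True.
Unit clause (!V) forces V = False.
In (H || !N) only H is left, so H = True.
In (G || !H) only G is left, so G = True.
In (!N || U || V) only U is left, so U = True.
In (!H || R) only R is left, so R = True.
In (!C || !R || V) only !C is left, so C = False.
Set S = True.
All clauses satisfied.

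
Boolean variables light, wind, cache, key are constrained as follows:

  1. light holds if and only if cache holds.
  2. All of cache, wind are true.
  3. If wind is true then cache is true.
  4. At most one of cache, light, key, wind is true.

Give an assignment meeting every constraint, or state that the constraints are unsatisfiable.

Case wind = True:
  (2) forces cache = True.
  Constraint (4) is violated (cache=T, wind=T) — contradiction.
Case wind = False:
  Constraint (2) is violated (wind=F) — contradiction.
Both cases fail — unsatisfiable.

Unsatisfiable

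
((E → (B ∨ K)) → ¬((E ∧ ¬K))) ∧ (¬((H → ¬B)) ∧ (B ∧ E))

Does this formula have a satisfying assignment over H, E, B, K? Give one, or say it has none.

H = True; E = True; B = True; K = True

  (E → (B ∨ K)) → ¬((E ∧ ¬K)) = True
    E → (B ∨ K) = True
      B ∨ K = True
    ¬((E ∧ ¬K)) = True
      E ∧ ¬K = False
        ¬K = False
  ¬((H → ¬B)) ∧ (B ∧ E) = True
    ¬((H → ¬B)) = True
      H → ¬B = False
        ¬B = False
    B ∧ E = True
Both conjuncts True, so the formula holds.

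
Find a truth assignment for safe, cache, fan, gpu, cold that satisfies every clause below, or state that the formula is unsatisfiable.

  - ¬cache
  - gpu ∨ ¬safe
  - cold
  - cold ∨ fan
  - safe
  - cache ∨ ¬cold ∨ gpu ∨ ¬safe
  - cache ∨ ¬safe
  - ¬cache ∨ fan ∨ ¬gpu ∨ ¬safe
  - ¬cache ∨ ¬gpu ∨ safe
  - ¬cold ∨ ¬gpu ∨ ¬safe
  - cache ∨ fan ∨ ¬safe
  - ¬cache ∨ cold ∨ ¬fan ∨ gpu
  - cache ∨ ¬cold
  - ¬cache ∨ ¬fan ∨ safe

UNSATISFIABLE

Case safe = True:
  (¬cache) forces cache = False.
  Clause (cache ∨ ¬safe) is falsified — contradiction.
Case safe = False:
  Clause (safe) is falsified — contradiction.
Both cases fail, so the formula is unsatisfiable.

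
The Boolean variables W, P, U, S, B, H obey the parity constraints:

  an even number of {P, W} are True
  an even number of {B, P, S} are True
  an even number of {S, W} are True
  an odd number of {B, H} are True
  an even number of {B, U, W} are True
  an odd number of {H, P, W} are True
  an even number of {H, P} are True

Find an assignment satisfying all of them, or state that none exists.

W: True; P: True; U: True; S: True; B: False; H: True

{P, W}: 2 true → even ✓
{B, P, S}: 2 true → even ✓
{S, W}: 2 true → even ✓
{B, H}: 1 true → odd ✓
{B, U, W}: 2 true → even ✓
{H, P, W}: 3 true → odd ✓
{H, P}: 2 true → even ✓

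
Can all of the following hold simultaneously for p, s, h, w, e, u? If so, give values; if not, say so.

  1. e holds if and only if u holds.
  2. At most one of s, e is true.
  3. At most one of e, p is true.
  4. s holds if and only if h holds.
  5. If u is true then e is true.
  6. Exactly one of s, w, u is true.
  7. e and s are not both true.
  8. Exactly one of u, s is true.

p = True, s = True, h = True, w = False, e = False, u = False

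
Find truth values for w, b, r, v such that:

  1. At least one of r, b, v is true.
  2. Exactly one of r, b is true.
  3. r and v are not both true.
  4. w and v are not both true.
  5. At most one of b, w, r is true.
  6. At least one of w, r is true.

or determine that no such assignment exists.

w=F; b=F; r=T; v=F

  (1) {r, b, v}: 1 true — at least one ✓
  (2) {r, b}: 1 true — exactly one ✓
  (3) r=T, v=F — not both ✓
  (4) w=F, v=F — not both ✓
  (5) {b, w, r}: 1 true — at most one ✓
  (6) {w, r}: 1 true — at least one ✓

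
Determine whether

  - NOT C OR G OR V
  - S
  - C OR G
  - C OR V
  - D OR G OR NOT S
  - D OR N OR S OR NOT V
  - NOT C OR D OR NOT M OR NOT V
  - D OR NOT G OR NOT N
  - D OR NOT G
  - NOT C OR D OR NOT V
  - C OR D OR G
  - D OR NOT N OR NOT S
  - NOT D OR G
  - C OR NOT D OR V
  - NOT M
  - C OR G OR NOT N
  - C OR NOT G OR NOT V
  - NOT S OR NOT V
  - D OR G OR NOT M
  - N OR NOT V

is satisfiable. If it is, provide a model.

N=T, C=T, G=T, S=T, V=F, D=T, M=F

Unit clause (S) forces S = True.
Unit clause (NOT M) forces M = False.
In (NOT S OR NOT V) only NOT V is left, so V = False.
In (C OR V) only C is left, so C = True.
In (NOT C OR G OR V) only G is left, so G = True.
In (D OR NOT G) only D is left, so D = True.
Set N = True.
All clauses satisfied.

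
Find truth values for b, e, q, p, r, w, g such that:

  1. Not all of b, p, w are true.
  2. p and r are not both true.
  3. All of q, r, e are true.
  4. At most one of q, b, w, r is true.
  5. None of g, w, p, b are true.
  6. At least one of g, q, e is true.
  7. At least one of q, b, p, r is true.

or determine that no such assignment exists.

UNSATISFIABLE

Case q = True:
  (3) forces r = True.
  Constraint (4) is violated (q=T, r=T) — contradiction.
Case q = False:
  Constraint (3) is violated (q=F) — contradiction.
Both cases fail — unsatisfiable.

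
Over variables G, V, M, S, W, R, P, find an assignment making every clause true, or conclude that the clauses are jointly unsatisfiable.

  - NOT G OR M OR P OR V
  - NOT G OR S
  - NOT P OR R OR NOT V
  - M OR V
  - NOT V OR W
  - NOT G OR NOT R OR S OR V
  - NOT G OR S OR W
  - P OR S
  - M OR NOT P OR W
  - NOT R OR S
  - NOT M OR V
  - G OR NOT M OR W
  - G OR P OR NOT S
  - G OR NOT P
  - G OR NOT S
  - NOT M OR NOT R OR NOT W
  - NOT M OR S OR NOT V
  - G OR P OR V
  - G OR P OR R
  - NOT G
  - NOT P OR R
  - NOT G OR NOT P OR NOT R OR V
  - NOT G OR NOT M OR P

The formula is unsatisfiable.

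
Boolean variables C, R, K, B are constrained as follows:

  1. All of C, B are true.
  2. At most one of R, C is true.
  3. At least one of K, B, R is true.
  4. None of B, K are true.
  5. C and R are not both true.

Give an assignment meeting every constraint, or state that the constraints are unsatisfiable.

Case B = True:
  Constraint (4) is violated (B=T) — contradiction.
Case B = False:
  Constraint (1) is violated (B=F) — contradiction.
Both cases fail — unsatisfiable.

Unsatisfiable — no assignment works.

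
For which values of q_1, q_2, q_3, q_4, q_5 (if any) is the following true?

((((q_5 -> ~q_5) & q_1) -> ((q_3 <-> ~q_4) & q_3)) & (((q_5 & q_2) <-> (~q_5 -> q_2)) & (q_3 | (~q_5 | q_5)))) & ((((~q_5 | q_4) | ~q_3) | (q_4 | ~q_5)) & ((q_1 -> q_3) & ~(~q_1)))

q_1 = True, q_2 = False, q_3 = True, q_4 = False, q_5 = False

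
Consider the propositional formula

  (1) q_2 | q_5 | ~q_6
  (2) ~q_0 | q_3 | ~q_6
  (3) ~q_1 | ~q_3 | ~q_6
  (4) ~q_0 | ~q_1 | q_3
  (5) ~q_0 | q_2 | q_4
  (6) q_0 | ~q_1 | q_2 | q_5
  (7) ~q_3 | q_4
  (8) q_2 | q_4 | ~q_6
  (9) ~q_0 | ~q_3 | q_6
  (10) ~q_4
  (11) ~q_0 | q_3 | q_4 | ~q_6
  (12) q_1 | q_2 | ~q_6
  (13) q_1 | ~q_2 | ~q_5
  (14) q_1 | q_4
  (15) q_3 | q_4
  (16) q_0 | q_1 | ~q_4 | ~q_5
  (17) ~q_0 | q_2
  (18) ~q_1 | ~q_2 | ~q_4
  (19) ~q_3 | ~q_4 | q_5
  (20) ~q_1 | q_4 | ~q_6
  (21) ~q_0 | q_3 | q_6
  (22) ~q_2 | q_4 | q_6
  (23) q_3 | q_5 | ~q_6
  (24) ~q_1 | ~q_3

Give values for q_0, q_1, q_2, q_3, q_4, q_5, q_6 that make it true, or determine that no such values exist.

Case q_4 = True:
  Clause (~q_4) is falsified — contradiction.
Case q_4 = False:
  (~q_3 | q_4) forces q_3 = False.
  Clause (q_3 | q_4) is falsified — contradiction.
Both cases fail, so the formula is unsatisfiable.

UNSATISFIABLE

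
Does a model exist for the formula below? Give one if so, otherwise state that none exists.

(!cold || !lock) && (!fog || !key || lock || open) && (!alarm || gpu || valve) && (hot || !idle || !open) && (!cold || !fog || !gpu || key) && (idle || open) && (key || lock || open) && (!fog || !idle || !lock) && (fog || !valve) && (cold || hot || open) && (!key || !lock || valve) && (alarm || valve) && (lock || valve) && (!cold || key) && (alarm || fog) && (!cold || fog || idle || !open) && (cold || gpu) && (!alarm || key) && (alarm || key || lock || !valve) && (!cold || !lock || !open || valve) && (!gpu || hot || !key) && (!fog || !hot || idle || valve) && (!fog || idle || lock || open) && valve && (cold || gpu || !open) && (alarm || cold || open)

cold = True; key = True; valve = True; gpu = True; open = True; idle = True; fog = True; lock = False; hot = True; alarm = False

Unit clause (valve) forces valve = True.
In (fog || !valve) only fog is left, so fog = True.
Set cold = True.
  then (!cold || !lock) forces lock = False.
  then (!cold || key) forces key = True.
  then (!fog || !key || lock || open) forces open = True.
Set gpu = True.
  then (!gpu || hot || !key) forces hot = True.
Set idle = True.
Set alarm = False.
All clauses satisfied.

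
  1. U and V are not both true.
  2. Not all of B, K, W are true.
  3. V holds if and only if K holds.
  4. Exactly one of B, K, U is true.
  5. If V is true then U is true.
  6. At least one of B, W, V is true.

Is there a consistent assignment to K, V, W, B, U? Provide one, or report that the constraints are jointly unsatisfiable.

K = False, V = False, W = False, B = True, U = False

  (1) U=F, V=F — not both ✓
  (2) {B, K, W}: 1/3 true — not all ✓
  (3) V=F, K=F — same ✓
  (4) {B, K, U}: 1 true — exactly one ✓
  (5) V=F ⇒ U: vacuous ✓
  (6) {B, W, V}: 1 true — at least one ✓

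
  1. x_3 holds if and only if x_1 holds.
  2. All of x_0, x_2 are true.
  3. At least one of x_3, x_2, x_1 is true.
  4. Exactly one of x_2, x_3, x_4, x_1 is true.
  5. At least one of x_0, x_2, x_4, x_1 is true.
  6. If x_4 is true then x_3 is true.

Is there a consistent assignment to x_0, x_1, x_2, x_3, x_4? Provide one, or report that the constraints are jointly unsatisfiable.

x_0 = True, x_1 = False, x_2 = True, x_3 = False, x_4 = False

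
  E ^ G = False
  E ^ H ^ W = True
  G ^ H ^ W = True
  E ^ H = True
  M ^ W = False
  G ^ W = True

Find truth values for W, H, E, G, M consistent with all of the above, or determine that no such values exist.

W = False, H = False, E = True, G = True, M = False

E ^ G = T ^ T = False ✓
E ^ H ^ W = T ^ F ^ F = True ✓
G ^ H ^ W = T ^ F ^ F = True ✓
E ^ H = T ^ F = True ✓
M ^ W = F ^ F = False ✓
G ^ W = T ^ F = True ✓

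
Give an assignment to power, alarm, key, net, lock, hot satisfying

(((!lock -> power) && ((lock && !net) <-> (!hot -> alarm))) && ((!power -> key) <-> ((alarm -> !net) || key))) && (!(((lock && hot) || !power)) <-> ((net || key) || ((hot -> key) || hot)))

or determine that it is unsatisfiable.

power: True, alarm: False, key: False, net: True, lock: True, hot: False

  ((!lock -> power) && ((lock && !net) <-> (!hot -> alarm))) && ((!power -> key) <-> ((alarm -> !net) || key)) = True
    (!lock -> power) && ((lock && !net) <-> (!hot -> alarm)) = True
      !lock -> power = True
        !lock = False
      (lock && !net) <-> (!hot -> alarm) = True
        lock && !net = False
          !net = False
        !hot -> alarm = False
          !hot = True
    (!power -> key) <-> ((alarm -> !net) || key) = True
      !power -> key = True
        !power = False
      (alarm -> !net) || key = True
        alarm -> !net = True
          !net = False
  !(((lock && hot) || !power)) <-> ((net || key) || ((hot -> key) || hot)) = True
    !(((lock && hot) || !power)) = True
      (lock && hot) || !power = False
        lock && hot = False
        !power = False
    (net || key) || ((hot -> key) || hot) = True
      net || key = True
      (hot -> key) || hot = True
        hot -> key = True
Both conjuncts True, so the formula holds.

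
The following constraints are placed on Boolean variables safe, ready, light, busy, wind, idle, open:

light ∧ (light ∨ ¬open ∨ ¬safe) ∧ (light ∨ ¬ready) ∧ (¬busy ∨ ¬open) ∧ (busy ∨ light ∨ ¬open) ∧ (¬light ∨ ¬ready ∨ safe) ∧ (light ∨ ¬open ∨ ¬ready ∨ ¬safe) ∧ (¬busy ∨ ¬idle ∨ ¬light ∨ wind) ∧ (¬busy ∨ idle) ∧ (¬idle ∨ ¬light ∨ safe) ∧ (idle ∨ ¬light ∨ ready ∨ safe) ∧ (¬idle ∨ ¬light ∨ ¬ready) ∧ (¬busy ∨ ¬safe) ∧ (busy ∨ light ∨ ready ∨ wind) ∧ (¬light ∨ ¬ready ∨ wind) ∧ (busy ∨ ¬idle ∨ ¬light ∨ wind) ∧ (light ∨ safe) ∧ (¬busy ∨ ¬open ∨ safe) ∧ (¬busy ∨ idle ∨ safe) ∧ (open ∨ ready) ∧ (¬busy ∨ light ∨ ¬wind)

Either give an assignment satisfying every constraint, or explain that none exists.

safe = True, ready = False, light = True, busy = False, wind = False, idle = False, open = True

Unit clause (light) forces light = True.
Set safe = True.
  then (¬busy ∨ ¬safe) forces busy = False.
Set ready = False.
  then (open ∨ ready) forces open = True.
Set wind = False.
  then (busy ∨ ¬idle ∨ ¬light ∨ wind) forces idle = False.
All clauses satisfied.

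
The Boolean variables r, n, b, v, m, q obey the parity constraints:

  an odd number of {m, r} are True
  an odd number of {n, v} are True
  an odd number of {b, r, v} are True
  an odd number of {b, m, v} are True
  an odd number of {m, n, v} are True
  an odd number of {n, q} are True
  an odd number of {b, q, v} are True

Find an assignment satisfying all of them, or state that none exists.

Unsatisfiable — no assignment works.

Adding constraints 1, 3, 4 mod 2: every variable appears an even number of times on the left, so the left side is 0.
But the right sides sum to 1 (mod 2). 0 ≠ 1 — the system is inconsistent.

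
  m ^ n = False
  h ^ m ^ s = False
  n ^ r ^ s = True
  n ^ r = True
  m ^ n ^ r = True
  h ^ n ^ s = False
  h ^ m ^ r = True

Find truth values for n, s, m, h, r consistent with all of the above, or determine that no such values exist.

n: False, s: False, m: False, h: False, r: True

m ^ n = F ^ F = False ✓
h ^ m ^ s = F ^ F ^ F = False ✓
n ^ r ^ s = F ^ T ^ F = True ✓
n ^ r = F ^ T = True ✓
m ^ n ^ r = F ^ F ^ T = True ✓
h ^ n ^ s = F ^ F ^ F = False ✓
h ^ m ^ r = F ^ F ^ T = True ✓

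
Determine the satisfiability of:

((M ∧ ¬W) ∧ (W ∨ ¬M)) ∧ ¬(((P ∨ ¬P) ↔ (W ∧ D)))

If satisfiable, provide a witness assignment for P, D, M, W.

Case W = True: the conjunct ¬W is False.
Case W = False: the formula simplifies to (M ∧ ¬M) ∧ ¬(¬((P ∨ ¬P))).
  M = True: the conjunct ¬M is False.
  M = False: the conjunct M is False.
Both cases fail — unsatisfiable.

No satisfying assignment exists.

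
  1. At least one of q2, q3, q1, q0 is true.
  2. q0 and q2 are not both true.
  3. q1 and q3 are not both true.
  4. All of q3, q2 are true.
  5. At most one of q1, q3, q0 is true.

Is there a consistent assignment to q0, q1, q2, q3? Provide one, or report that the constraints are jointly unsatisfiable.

q0: False, q1: False, q2: True, q3: True

  (1) {q2, q3, q1, q0}: 2 true — at least one ✓
  (2) q0=F, q2=T — not both ✓
  (3) q1=F, q3=T — not both ✓
  (4) {q3, q2}: all 2 true ✓
  (5) {q1, q3, q0}: 1 true — at most one ✓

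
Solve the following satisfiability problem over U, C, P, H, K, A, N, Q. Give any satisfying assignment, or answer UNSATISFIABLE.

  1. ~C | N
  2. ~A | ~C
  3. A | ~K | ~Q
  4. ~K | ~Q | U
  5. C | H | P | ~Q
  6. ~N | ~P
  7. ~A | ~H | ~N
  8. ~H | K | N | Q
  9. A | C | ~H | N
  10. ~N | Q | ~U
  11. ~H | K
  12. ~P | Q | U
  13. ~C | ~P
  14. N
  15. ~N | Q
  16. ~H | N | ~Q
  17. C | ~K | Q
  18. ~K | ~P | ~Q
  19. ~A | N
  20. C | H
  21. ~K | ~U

U: False, C: True, P: False, H: False, K: False, A: False, N: True, Q: True

Unit clause (N) forces N = True.
In (~N | Q) only Q is left, so Q = True.
In (~N | ~P) only ~P is left, so P = False.
Set U = False.
  then (~K | ~Q | U) forces K = False.
  then (~H | K) forces H = False.
  then (C | H) forces C = True.
  then (~A | ~C) forces A = False.
All clauses satisfied.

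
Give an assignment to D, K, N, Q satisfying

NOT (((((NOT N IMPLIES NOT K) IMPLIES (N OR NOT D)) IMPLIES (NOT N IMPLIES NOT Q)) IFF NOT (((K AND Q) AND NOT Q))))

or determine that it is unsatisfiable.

D=T, K=T, N=F, Q=T

  NOT (((((NOT N IMPLIES NOT K) IMPLIES (N OR NOT D)) IMPLIES (NOT N IMPLIES NOT Q)) IFF NOT (((K AND Q) AND NOT Q)))) = True
    (((NOT N IMPLIES NOT K) IMPLIES (N OR NOT D)) IMPLIES (NOT N IMPLIES NOT Q)) IFF NOT (((K AND Q) AND NOT Q)) = False
      ((NOT N IMPLIES NOT K) IMPLIES (N OR NOT D)) IMPLIES (NOT N IMPLIES NOT Q) = False
        (NOT N IMPLIES NOT K) IMPLIES (N OR NOT D) = True
          NOT N IMPLIES NOT K = False
            NOT N = True
            NOT K = False
          N OR NOT D = False
            NOT D = False
        NOT N IMPLIES NOT Q = False
          NOT N = True
          NOT Q = False
      NOT (((K AND Q) AND NOT Q)) = True
        (K AND Q) AND NOT Q = False
          K AND Q = True
          NOT Q = False
The formula evaluates to True.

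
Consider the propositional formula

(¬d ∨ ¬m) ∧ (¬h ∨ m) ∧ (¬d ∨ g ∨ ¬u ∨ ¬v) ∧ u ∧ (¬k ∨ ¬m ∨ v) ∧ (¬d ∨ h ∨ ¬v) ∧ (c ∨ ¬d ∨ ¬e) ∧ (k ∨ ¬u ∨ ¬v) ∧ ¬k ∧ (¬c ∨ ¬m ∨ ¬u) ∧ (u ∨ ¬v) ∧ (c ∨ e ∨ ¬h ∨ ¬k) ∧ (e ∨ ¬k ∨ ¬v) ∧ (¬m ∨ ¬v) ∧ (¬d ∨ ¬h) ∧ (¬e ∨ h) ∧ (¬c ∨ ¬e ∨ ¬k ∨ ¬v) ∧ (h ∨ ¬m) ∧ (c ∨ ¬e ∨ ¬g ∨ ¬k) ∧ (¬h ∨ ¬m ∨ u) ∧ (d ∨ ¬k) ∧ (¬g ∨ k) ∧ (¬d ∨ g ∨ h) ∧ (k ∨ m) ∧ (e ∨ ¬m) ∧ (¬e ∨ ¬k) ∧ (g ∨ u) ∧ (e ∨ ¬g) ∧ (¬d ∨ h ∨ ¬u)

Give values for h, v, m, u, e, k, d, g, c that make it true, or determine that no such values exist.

Unit clause (u) forces u = True.
Unit clause (¬k) forces k = False.
In (¬g ∨ k) only ¬g is left, so g = False.
In (k ∨ m) only m is left, so m = True.
In (e ∨ ¬m) only e is left, so e = True.
In (¬d ∨ ¬m) only ¬d is left, so d = False.
In (k ∨ ¬u ∨ ¬v) only ¬v is left, so v = False.
In (¬c ∨ ¬m ∨ ¬u) only ¬c is left, so c = False.
In (¬e ∨ h) only h is left, so h = True.
All clauses satisfied.

h = True; v = False; m = True; u = True; e = True; k = False; d = False; g = False; c = False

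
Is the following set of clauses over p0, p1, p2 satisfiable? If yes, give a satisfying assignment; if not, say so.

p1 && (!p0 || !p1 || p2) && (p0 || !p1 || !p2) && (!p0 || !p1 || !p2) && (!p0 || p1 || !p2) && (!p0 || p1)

p0: False, p1: True, p2: False

Unit clause (p1) forces p1 = True.
Try p0 = True:
  (!p0 || !p1 || p2) forces p2 = True.
  clause (!p0 || !p1 || !p2) is falsified — backtrack.
So p0 = False.
  then (p0 || !p1 || !p2) forces p2 = False.
All clauses satisfied.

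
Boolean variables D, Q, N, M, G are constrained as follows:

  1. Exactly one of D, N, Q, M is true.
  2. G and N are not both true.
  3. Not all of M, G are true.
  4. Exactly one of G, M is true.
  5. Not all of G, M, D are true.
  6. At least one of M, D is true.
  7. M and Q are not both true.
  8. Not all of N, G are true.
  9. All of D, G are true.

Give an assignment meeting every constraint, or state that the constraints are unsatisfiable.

D: True; Q: False; N: False; M: False; G: True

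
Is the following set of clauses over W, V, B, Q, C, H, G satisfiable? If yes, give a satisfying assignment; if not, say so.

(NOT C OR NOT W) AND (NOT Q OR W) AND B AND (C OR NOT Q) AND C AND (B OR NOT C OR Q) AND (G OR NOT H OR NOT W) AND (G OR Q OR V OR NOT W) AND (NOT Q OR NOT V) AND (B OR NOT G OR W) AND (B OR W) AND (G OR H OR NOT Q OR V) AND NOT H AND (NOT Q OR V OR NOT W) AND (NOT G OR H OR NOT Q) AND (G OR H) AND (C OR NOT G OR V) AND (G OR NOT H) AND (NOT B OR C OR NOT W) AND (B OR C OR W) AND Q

Case W = True:
  (NOT C OR NOT W) forces C = False.
  Clause (C) is falsified — contradiction.
Case W = False:
  (NOT Q OR W) forces Q = False.
  Clause (Q) is falsified — contradiction.
Both cases fail, so the formula is unsatisfiable.

UNSATISFIABLE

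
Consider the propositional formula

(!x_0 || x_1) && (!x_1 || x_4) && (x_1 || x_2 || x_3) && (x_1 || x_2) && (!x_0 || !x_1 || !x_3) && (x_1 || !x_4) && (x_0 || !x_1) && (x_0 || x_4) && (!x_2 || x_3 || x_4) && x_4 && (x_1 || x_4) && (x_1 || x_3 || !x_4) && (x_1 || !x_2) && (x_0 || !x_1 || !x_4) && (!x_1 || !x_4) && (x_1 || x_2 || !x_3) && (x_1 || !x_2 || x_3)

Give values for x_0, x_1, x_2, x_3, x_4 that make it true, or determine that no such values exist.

Case x_4 = True:
  (x_1 || !x_4) forces x_1 = True.
  Clause (!x_1 || !x_4) is falsified — contradiction.
Case x_4 = False:
  Clause (x_4) is falsified — contradiction.
Both cases fail, so the formula is unsatisfiable.

No satisfying assignment exists.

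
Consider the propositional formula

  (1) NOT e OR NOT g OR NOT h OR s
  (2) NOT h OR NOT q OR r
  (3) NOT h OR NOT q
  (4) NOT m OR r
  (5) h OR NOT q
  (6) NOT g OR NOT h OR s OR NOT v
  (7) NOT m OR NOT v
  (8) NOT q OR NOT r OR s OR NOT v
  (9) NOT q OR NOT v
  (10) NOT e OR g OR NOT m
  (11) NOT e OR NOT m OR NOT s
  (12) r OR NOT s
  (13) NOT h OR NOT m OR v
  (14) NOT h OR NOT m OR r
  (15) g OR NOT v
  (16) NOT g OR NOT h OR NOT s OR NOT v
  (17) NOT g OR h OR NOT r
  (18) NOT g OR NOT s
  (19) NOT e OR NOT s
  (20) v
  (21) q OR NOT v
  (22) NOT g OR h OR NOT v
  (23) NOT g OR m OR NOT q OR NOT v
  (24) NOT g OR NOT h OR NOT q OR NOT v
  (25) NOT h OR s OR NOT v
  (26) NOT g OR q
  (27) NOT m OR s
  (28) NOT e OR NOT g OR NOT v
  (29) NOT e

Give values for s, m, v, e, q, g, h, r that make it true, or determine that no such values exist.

Unsatisfiable

Case v = True:
  (NOT m OR NOT v) forces m = False.
  (NOT q OR NOT v) forces q = False.
  Clause (q OR NOT v) is falsified — contradiction.
Case v = False:
  Clause (v) is falsified — contradiction.
Both cases fail, so the formula is unsatisfiable.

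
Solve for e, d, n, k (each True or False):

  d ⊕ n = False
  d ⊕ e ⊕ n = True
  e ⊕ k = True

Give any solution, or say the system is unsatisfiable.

e = True; d = True; n = True; k = False

d ⊕ n = T ⊕ T = False ✓
d ⊕ e ⊕ n = T ⊕ T ⊕ T = True ✓
e ⊕ k = T ⊕ F = True ✓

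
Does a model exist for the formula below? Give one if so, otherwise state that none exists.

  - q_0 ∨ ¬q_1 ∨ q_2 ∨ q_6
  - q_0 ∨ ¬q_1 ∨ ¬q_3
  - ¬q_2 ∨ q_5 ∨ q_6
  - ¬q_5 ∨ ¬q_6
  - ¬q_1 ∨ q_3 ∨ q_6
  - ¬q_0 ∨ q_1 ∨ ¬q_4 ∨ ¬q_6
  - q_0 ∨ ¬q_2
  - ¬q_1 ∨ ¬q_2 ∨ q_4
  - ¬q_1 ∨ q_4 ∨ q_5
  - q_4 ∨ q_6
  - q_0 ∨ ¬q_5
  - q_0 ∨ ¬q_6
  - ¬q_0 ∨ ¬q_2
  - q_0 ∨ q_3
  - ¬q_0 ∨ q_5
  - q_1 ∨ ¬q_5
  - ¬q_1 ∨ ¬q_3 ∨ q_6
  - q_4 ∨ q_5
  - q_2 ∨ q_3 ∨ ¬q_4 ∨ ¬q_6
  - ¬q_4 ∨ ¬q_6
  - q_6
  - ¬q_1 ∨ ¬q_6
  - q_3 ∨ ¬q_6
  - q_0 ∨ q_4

Case q_6 = True:
  (¬q_5 ∨ ¬q_6) forces q_5 = False.
  (q_0 ∨ ¬q_6) forces q_0 = True.
  Clause (¬q_0 ∨ q_5) is falsified — contradiction.
Case q_6 = False:
  Clause (q_6) is falsified — contradiction.
Both cases fail, so the formula is unsatisfiable.

No satisfying assignment exists.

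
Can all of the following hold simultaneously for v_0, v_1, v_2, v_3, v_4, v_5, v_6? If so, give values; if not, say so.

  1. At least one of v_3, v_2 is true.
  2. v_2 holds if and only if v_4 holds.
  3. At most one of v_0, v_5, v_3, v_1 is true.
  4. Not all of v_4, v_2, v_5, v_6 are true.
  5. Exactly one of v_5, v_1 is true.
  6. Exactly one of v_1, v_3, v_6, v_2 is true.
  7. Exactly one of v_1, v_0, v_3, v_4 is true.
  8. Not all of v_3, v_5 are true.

v_0=F, v_1=F, v_2=T, v_3=F, v_4=T, v_5=T, v_6=F

  (1) {v_3, v_2}: 1 true — at least one ✓
  (2) v_2=T, v_4=T — same ✓
  (3) {v_0, v_5, v_3, v_1}: 1 true — at most one ✓
  (4) {v_4, v_2, v_5, v_6}: 3/4 true — not all ✓
  (5) {v_5, v_1}: 1 true — exactly one ✓
  (6) {v_1, v_3, v_6, v_2}: 1 true — exactly one ✓
  (7) {v_1, v_0, v_3, v_4}: 1 true — exactly one ✓
  (8) {v_3, v_5}: 1/2 true — not all ✓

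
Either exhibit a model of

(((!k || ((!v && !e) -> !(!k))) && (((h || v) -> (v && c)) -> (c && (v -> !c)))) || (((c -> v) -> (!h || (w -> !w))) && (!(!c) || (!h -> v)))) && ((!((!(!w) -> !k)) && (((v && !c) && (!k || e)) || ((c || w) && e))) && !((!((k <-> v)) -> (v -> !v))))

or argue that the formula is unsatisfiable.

Case v = True: the formula simplifies to ((c -> (c && !c)) || (!h || (w -> !w))) && ((!((!(!w) -> !k)) && ((!c && (!k || e)) || ((c || w) && e))) && !k).
  k = True: the conjunct !k is False.
  k = False: the conjunct !((!(!w) -> !k)) becomes !((!(!w) -> True)) = False.
Case v = False: the conjunct !((!((k <-> v)) -> (v -> !v))) becomes !((!(!k) -> True)) = False.
Both cases fail — unsatisfiable.

No satisfying assignment exists.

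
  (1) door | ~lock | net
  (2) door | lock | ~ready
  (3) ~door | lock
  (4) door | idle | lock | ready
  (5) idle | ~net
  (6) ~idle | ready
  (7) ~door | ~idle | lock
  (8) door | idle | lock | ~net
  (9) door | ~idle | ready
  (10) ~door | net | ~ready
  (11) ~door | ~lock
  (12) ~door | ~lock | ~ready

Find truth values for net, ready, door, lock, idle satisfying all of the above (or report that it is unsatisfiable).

net: True, ready: True, door: False, lock: True, idle: True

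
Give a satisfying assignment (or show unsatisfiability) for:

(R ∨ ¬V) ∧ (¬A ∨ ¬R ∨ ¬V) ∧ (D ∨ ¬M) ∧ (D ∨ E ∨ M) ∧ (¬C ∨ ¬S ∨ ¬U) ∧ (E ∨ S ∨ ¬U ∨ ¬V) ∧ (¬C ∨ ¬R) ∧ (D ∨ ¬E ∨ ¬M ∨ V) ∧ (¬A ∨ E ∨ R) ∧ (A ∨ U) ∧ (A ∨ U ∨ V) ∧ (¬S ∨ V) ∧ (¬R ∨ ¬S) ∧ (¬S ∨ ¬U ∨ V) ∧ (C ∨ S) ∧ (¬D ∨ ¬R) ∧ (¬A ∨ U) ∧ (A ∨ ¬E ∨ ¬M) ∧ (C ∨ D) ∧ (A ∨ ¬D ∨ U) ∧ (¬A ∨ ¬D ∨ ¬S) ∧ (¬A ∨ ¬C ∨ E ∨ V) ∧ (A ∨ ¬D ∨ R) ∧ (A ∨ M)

V = False, E = True, D = True, C = True, R = False, A = True, M = False, S = False, U = True

Set V = False.
  then (¬S ∨ V) forces S = False.
  then (C ∨ S) forces C = True.
  then (¬C ∨ ¬R) forces R = False.
Try E = False:
  (¬A ∨ E ∨ R) forces A = False.
  (A ∨ U) forces U = True.
  (A ∨ ¬D ∨ R) forces D = False.
  (D ∨ ¬M) forces M = False.
  clause (D ∨ E ∨ M) is falsified — backtrack.
So E = True.
Set D = True.
  then (A ∨ ¬D ∨ R) forces A = True.
  then (¬A ∨ U) forces U = True.
Set M = False.
All clauses satisfied.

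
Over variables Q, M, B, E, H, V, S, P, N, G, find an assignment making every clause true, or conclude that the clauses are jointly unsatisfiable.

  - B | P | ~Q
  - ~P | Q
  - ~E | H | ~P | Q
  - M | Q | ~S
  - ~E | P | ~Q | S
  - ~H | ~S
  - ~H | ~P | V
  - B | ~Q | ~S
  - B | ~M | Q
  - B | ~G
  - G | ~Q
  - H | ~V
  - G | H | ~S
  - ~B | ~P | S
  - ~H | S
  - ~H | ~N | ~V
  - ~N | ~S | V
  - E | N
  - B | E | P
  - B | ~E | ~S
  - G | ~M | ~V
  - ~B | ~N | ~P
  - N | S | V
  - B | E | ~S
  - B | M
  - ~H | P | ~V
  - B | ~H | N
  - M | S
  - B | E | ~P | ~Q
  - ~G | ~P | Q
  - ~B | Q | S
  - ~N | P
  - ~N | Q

Q: True, M: True, B: True, E: True, H: False, V: False, S: True, P: True, N: False, G: True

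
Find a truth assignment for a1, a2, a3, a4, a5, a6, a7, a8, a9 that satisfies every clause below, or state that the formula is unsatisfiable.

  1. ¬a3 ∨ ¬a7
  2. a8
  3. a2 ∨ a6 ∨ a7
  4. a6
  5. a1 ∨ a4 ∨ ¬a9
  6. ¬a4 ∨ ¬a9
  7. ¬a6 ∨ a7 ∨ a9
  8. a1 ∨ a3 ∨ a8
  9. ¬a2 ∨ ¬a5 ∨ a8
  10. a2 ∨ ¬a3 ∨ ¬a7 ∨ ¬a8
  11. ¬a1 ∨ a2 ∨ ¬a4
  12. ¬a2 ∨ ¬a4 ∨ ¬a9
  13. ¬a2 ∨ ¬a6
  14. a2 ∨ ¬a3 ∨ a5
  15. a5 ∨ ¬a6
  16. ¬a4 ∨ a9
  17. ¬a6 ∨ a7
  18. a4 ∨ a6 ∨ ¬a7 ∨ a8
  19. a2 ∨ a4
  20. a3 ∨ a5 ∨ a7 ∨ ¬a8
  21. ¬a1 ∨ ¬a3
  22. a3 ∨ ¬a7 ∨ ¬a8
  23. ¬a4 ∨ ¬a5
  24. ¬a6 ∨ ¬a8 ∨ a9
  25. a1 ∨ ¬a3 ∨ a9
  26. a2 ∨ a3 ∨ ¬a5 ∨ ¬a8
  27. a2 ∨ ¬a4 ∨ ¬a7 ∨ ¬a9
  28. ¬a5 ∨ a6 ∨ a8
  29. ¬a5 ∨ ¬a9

Case a7 = True:
  (¬a3 ∨ ¬a7) forces a3 = False.
  (a8) forces a8 = True.
  Clause (a3 ∨ ¬a7 ∨ ¬a8) is falsified — contradiction.
Case a7 = False:
  (a8) forces a8 = True.
  (a6) forces a6 = True.
  Clause (¬a6 ∨ a7) is falsified — contradiction.
Both cases fail, so the formula is unsatisfiable.

Unsatisfiable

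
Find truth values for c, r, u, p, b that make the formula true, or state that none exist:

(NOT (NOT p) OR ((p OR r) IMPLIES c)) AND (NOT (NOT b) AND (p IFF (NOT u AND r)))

c = False, r = False, u = False, p = False, b = True

  NOT (NOT p) OR ((p OR r) IMPLIES c) = True
    NOT (NOT p) = False
      NOT p = True
    (p OR r) IMPLIES c = True
      p OR r = False
  NOT (NOT b) AND (p IFF (NOT u AND r)) = True
    NOT (NOT b) = True
      NOT b = False
    p IFF (NOT u AND r) = True
      NOT u AND r = False
        NOT u = True
Both conjuncts True, so the formula holds.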